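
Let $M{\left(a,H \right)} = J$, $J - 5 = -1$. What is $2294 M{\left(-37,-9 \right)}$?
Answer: $9176$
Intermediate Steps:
$J = 4$ ($J = 5 - 1 = 4$)
$M{\left(a,H \right)} = 4$
$2294 M{\left(-37,-9 \right)} = 2294 \cdot 4 = 9176$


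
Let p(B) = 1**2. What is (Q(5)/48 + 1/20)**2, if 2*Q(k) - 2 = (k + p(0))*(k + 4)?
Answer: 361/900 ≈ 0.40111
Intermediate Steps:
p(B) = 1
Q(k) = 1 + (1 + k)*(4 + k)/2 (Q(k) = 1 + ((k + 1)*(k + 4))/2 = 1 + ((1 + k)*(4 + k))/2 = 1 + (1 + k)*(4 + k)/2)
(Q(5)/48 + 1/20)**2 = ((3 + (1/2)*5**2 + (5/2)*5)/48 + 1/20)**2 = ((3 + (1/2)*25 + 25/2)*(1/48) + 1/20)**2 = ((3 + 25/2 + 25/2)*(1/48) + 1/20)**2 = (28*(1/48) + 1/20)**2 = (7/12 + 1/20)**2 = (19/30)**2 = 361/900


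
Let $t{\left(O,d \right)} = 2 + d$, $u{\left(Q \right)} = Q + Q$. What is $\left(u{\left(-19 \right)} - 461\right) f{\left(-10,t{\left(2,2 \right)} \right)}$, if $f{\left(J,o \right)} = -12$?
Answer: $5988$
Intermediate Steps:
$u{\left(Q \right)} = 2 Q$
$\left(u{\left(-19 \right)} - 461\right) f{\left(-10,t{\left(2,2 \right)} \right)} = \left(2 \left(-19\right) - 461\right) \left(-12\right) = \left(-38 - 461\right) \left(-12\right) = \left(-499\right) \left(-12\right) = 5988$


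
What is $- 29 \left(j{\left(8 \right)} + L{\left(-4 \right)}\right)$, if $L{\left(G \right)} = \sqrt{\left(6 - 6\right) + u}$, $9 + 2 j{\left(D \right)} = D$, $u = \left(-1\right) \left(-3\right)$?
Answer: $\frac{29}{2} - 29 \sqrt{3} \approx -35.729$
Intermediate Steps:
$u = 3$
$j{\left(D \right)} = - \frac{9}{2} + \frac{D}{2}$
$L{\left(G \right)} = \sqrt{3}$ ($L{\left(G \right)} = \sqrt{\left(6 - 6\right) + 3} = \sqrt{0 + 3} = \sqrt{3}$)
$- 29 \left(j{\left(8 \right)} + L{\left(-4 \right)}\right) = - 29 \left(\left(- \frac{9}{2} + \frac{1}{2} \cdot 8\right) + \sqrt{3}\right) = - 29 \left(\left(- \frac{9}{2} + 4\right) + \sqrt{3}\right) = - 29 \left(- \frac{1}{2} + \sqrt{3}\right) = \frac{29}{2} - 29 \sqrt{3}$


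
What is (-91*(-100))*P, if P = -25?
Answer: -227500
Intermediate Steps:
(-91*(-100))*P = -91*(-100)*(-25) = 9100*(-25) = -227500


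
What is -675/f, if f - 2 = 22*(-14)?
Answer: 75/34 ≈ 2.2059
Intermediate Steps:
f = -306 (f = 2 + 22*(-14) = 2 - 308 = -306)
-675/f = -675/(-306) = -675*(-1/306) = 75/34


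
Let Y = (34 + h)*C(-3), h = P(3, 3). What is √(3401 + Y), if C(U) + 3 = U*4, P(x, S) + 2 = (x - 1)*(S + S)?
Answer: √2741 ≈ 52.355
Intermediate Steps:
P(x, S) = -2 + 2*S*(-1 + x) (P(x, S) = -2 + (x - 1)*(S + S) = -2 + (-1 + x)*(2*S) = -2 + 2*S*(-1 + x))
C(U) = -3 + 4*U (C(U) = -3 + U*4 = -3 + 4*U)
h = 10 (h = -2 - 2*3 + 2*3*3 = -2 - 6 + 18 = 10)
Y = -660 (Y = (34 + 10)*(-3 + 4*(-3)) = 44*(-3 - 12) = 44*(-15) = -660)
√(3401 + Y) = √(3401 - 660) = √2741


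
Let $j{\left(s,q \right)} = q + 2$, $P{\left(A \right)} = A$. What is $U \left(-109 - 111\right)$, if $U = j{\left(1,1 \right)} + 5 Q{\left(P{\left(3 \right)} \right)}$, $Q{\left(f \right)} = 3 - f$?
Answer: $-660$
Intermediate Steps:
$j{\left(s,q \right)} = 2 + q$
$U = 3$ ($U = \left(2 + 1\right) + 5 \left(3 - 3\right) = 3 + 5 \left(3 - 3\right) = 3 + 5 \cdot 0 = 3 + 0 = 3$)
$U \left(-109 - 111\right) = 3 \left(-109 - 111\right) = 3 \left(-220\right) = -660$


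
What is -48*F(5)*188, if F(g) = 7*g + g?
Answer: -360960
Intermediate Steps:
F(g) = 8*g
-48*F(5)*188 = -384*5*188 = -48*40*188 = -1920*188 = -360960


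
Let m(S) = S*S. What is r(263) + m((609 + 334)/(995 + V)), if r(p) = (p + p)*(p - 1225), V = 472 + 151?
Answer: -1324700069839/2617924 ≈ -5.0601e+5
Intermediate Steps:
V = 623
r(p) = 2*p*(-1225 + p) (r(p) = (2*p)*(-1225 + p) = 2*p*(-1225 + p))
m(S) = S²
r(263) + m((609 + 334)/(995 + V)) = 2*263*(-1225 + 263) + ((609 + 334)/(995 + 623))² = 2*263*(-962) + (943/1618)² = -506012 + (943*(1/1618))² = -506012 + (943/1618)² = -506012 + 889249/2617924 = -1324700069839/2617924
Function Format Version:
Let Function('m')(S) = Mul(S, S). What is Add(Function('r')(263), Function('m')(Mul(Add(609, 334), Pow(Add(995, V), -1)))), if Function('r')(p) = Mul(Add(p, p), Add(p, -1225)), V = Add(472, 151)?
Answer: Rational(-1324700069839, 2617924) ≈ -5.0601e+5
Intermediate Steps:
V = 623
Function('r')(p) = Mul(2, p, Add(-1225, p)) (Function('r')(p) = Mul(Mul(2, p), Add(-1225, p)) = Mul(2, p, Add(-1225, p)))
Function('m')(S) = Pow(S, 2)
Add(Function('r')(263), Function('m')(Mul(Add(609, 334), Pow(Add(995, V), -1)))) = Add(Mul(2, 263, Add(-1225, 263)), Pow(Mul(Add(609, 334), Pow(Add(995, 623), -1)), 2)) = Add(Mul(2, 263, -962), Pow(Mul(943, Pow(1618, -1)), 2)) = Add(-506012, Pow(Mul(943, Rational(1, 1618)), 2)) = Add(-506012, Pow(Rational(943, 1618), 2)) = Add(-506012, Rational(889249, 2617924)) = Rational(-1324700069839, 2617924)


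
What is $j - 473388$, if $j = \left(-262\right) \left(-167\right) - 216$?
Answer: $-429850$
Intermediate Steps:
$j = 43538$ ($j = 43754 - 216 = 43538$)
$j - 473388 = 43538 - 473388 = -429850$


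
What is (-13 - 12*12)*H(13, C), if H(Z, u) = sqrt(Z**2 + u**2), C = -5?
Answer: -157*sqrt(194) ≈ -2186.8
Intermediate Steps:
(-13 - 12*12)*H(13, C) = (-13 - 12*12)*sqrt(13**2 + (-5)**2) = (-13 - 144)*sqrt(169 + 25) = -157*sqrt(194)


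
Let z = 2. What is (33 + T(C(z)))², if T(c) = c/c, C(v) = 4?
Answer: 1156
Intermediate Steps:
T(c) = 1
(33 + T(C(z)))² = (33 + 1)² = 34² = 1156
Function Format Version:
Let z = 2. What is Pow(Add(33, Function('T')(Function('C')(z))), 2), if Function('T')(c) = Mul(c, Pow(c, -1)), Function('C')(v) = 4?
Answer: 1156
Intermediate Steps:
Function('T')(c) = 1
Pow(Add(33, Function('T')(Function('C')(z))), 2) = Pow(Add(33, 1), 2) = Pow(34, 2) = 1156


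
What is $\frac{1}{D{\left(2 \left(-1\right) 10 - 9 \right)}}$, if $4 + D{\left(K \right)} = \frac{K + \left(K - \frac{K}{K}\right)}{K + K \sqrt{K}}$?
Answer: $\frac{29 \left(i - \sqrt{29}\right)}{- 57 i + 116 \sqrt{29}} \approx -0.25214 + 0.023417 i$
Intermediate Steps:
$D{\left(K \right)} = -4 + \frac{-1 + 2 K}{K + K^{\frac{3}{2}}}$ ($D{\left(K \right)} = -4 + \frac{K + \left(K - \frac{K}{K}\right)}{K + K \sqrt{K}} = -4 + \frac{K + \left(K - 1\right)}{K + K^{\frac{3}{2}}} = -4 + \frac{K + \left(-1 + K\right)}{K + K^{\frac{3}{2}}} = -4 + \frac{-1 + 2 K}{K + K^{\frac{3}{2}}}$)
$\frac{1}{D{\left(2 \left(-1\right) 10 - 9 \right)}} = \frac{1}{\frac{1}{\left(2 \left(-1\right) 10 - 9\right)^{2} + \left(2 \left(-1\right) 10 - 9\right)^{\frac{5}{2}}} \left(- (2 \left(-1\right) 10 - 9) - 4 \left(2 \left(-1\right) 10 - 9\right)^{\frac{5}{2}} - 2 \left(2 \left(-1\right) 10 - 9\right)^{2}\right)} = \frac{1}{\frac{1}{\left(\left(-2\right) 10 - 9\right)^{2} + \left(\left(-2\right) 10 - 9\right)^{\frac{5}{2}}} \left(- (\left(-2\right) 10 - 9) - 4 \left(\left(-2\right) 10 - 9\right)^{\frac{5}{2}} - 2 \left(\left(-2\right) 10 - 9\right)^{2}\right)} = \frac{1}{\frac{1}{\left(-20 - 9\right)^{2} + \left(-20 - 9\right)^{\frac{5}{2}}} \left(- (-20 - 9) - 4 \left(-20 - 9\right)^{\frac{5}{2}} - 2 \left(-20 - 9\right)^{2}\right)} = \frac{1}{\frac{1}{\left(-29\right)^{2} + \left(-29\right)^{\frac{5}{2}}} \left(\left(-1\right) \left(-29\right) - 4 \left(-29\right)^{\frac{5}{2}} - 2 \left(-29\right)^{2}\right)} = \frac{1}{\frac{1}{841 + 841 i \sqrt{29}} \left(29 - 4 \cdot 841 i \sqrt{29} - 1682\right)} = \frac{1}{\frac{1}{841 + 841 i \sqrt{29}} \left(29 - 3364 i \sqrt{29} - 1682\right)} = \frac{1}{\frac{1}{841 + 841 i \sqrt{29}} \left(-1653 - 3364 i \sqrt{29}\right)} = \frac{841 + 841 i \sqrt{29}}{-1653 - 3364 i \sqrt{29}}$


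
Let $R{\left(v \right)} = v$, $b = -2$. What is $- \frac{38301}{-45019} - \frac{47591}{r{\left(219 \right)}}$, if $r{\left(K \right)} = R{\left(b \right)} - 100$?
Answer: $\frac{2146405931}{4591938} \approx 467.43$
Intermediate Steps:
$r{\left(K \right)} = -102$ ($r{\left(K \right)} = -2 - 100 = -102$)
$- \frac{38301}{-45019} - \frac{47591}{r{\left(219 \right)}} = - \frac{38301}{-45019} - \frac{47591}{-102} = \left(-38301\right) \left(- \frac{1}{45019}\right) - - \frac{47591}{102} = \frac{38301}{45019} + \frac{47591}{102} = \frac{2146405931}{4591938}$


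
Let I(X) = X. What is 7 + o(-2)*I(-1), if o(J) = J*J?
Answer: 3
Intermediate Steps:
o(J) = J²
7 + o(-2)*I(-1) = 7 + (-2)²*(-1) = 7 + 4*(-1) = 7 - 4 = 3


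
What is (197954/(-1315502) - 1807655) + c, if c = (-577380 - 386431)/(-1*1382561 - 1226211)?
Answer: -3101795315359391843/1715922391772 ≈ -1.8077e+6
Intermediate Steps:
c = 963811/2608772 (c = -963811/(-1382561 - 1226211) = -963811/(-2608772) = -963811*(-1/2608772) = 963811/2608772 ≈ 0.36945)
(197954/(-1315502) - 1807655) + c = (197954/(-1315502) - 1807655) + 963811/2608772 = (197954*(-1/1315502) - 1807655) + 963811/2608772 = (-98977/657751 - 1807655) + 963811/2608772 = -1188986982882/657751 + 963811/2608772 = -3101795315359391843/1715922391772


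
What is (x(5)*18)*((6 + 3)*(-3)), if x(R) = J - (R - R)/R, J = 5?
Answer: -2430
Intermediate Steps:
x(R) = 5 (x(R) = 5 - (R - R)/R = 5 - 0/R = 5 - 1*0 = 5 + 0 = 5)
(x(5)*18)*((6 + 3)*(-3)) = (5*18)*((6 + 3)*(-3)) = 90*(9*(-3)) = 90*(-27) = -2430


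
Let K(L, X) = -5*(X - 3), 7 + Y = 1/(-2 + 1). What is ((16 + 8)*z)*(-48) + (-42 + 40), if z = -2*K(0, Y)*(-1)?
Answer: -126722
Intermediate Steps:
Y = -8 (Y = -7 + 1/(-2 + 1) = -7 + 1/(-1) = -7 - 1 = -8)
K(L, X) = 15 - 5*X (K(L, X) = -5*(-3 + X) = 15 - 5*X)
z = 110 (z = -2*(15 - 5*(-8))*(-1) = -2*(15 + 40)*(-1) = -2*55*(-1) = -110*(-1) = 110)
((16 + 8)*z)*(-48) + (-42 + 40) = ((16 + 8)*110)*(-48) + (-42 + 40) = (24*110)*(-48) - 2 = 2640*(-48) - 2 = -126720 - 2 = -126722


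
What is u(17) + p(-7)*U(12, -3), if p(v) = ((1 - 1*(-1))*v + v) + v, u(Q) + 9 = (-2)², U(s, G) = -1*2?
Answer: 51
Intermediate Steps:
U(s, G) = -2
u(Q) = -5 (u(Q) = -9 + (-2)² = -9 + 4 = -5)
p(v) = 4*v (p(v) = ((1 + 1)*v + v) + v = (2*v + v) + v = 3*v + v = 4*v)
u(17) + p(-7)*U(12, -3) = -5 + (4*(-7))*(-2) = -5 - 28*(-2) = -5 + 56 = 51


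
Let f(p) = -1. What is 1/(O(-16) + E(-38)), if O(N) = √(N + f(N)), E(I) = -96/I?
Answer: 912/8441 - 361*I*√17/8441 ≈ 0.10804 - 0.17633*I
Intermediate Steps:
O(N) = √(-1 + N) (O(N) = √(N - 1) = √(-1 + N))
1/(O(-16) + E(-38)) = 1/(√(-1 - 16) - 96/(-38)) = 1/(√(-17) - 96*(-1/38)) = 1/(I*√17 + 48/19) = 1/(48/19 + I*√17)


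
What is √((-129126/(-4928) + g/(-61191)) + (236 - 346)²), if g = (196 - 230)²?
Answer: √1914335955802524254/12564552 ≈ 110.12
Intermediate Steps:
g = 1156 (g = (-34)² = 1156)
√((-129126/(-4928) + g/(-61191)) + (236 - 346)²) = √((-129126/(-4928) + 1156/(-61191)) + (236 - 346)²) = √((-129126*(-1/4928) + 1156*(-1/61191)) + (-110)²) = √((64563/2464 - 1156/61191) + 12100) = √(3947826149/150774624 + 12100) = √(1828320776549/150774624) = √1914335955802524254/12564552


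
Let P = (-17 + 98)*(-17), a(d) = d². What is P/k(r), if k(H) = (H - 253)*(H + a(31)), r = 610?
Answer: -27/10997 ≈ -0.0024552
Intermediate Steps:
P = -1377 (P = 81*(-17) = -1377)
k(H) = (-253 + H)*(961 + H) (k(H) = (H - 253)*(H + 31²) = (-253 + H)*(H + 961) = (-253 + H)*(961 + H))
P/k(r) = -1377/(-243133 + 610² + 708*610) = -1377/(-243133 + 372100 + 431880) = -1377/560847 = -1377*1/560847 = -27/10997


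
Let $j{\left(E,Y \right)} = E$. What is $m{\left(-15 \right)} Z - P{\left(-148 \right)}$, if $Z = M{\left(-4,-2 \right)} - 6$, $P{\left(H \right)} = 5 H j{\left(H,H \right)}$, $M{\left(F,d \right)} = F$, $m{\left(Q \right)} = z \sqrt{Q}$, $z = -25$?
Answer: $-109520 + 250 i \sqrt{15} \approx -1.0952 \cdot 10^{5} + 968.25 i$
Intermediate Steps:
$m{\left(Q \right)} = - 25 \sqrt{Q}$
$P{\left(H \right)} = 5 H^{2}$ ($P{\left(H \right)} = 5 H H = 5 H^{2}$)
$Z = -10$ ($Z = -4 - 6 = -10$)
$m{\left(-15 \right)} Z - P{\left(-148 \right)} = - 25 \sqrt{-15} \left(-10\right) - 5 \left(-148\right)^{2} = - 25 i \sqrt{15} \left(-10\right) - 5 \cdot 21904 = - 25 i \sqrt{15} \left(-10\right) - 109520 = 250 i \sqrt{15} - 109520 = -109520 + 250 i \sqrt{15}$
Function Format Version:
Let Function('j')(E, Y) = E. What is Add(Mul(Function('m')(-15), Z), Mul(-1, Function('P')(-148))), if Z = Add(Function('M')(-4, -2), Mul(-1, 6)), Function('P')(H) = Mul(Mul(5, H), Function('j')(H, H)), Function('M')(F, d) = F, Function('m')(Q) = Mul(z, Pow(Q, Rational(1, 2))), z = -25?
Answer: Add(-109520, Mul(250, I, Pow(15, Rational(1, 2)))) ≈ Add(-1.0952e+5, Mul(968.25, I))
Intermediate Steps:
Function('m')(Q) = Mul(-25, Pow(Q, Rational(1, 2)))
Function('P')(H) = Mul(5, Pow(H, 2)) (Function('P')(H) = Mul(Mul(5, H), H) = Mul(5, Pow(H, 2)))
Z = -10 (Z = Add(-4, Mul(-1, 6)) = Add(-4, -6) = -10)
Add(Mul(Function('m')(-15), Z), Mul(-1, Function('P')(-148))) = Add(Mul(Mul(-25, Pow(-15, Rational(1, 2))), -10), Mul(-1, Mul(5, Pow(-148, 2)))) = Add(Mul(Mul(-25, Mul(I, Pow(15, Rational(1, 2)))), -10), Mul(-1, Mul(5, 21904))) = Add(Mul(Mul(-25, I, Pow(15, Rational(1, 2))), -10), Mul(-1, 109520)) = Add(Mul(250, I, Pow(15, Rational(1, 2))), -109520) = Add(-109520, Mul(250, I, Pow(15, Rational(1, 2))))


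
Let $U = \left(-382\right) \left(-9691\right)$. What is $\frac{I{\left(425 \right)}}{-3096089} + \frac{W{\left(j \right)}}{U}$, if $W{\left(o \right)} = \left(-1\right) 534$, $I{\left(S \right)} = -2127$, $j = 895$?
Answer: $\frac{3110380824}{5730801913309} \approx 0.00054275$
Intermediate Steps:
$W{\left(o \right)} = -534$
$U = 3701962$
$\frac{I{\left(425 \right)}}{-3096089} + \frac{W{\left(j \right)}}{U} = - \frac{2127}{-3096089} - \frac{534}{3701962} = \left(-2127\right) \left(- \frac{1}{3096089}\right) - \frac{267}{1850981} = \frac{2127}{3096089} - \frac{267}{1850981} = \frac{3110380824}{5730801913309}$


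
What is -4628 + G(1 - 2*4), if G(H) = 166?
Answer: -4462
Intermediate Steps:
-4628 + G(1 - 2*4) = -4628 + 166 = -4462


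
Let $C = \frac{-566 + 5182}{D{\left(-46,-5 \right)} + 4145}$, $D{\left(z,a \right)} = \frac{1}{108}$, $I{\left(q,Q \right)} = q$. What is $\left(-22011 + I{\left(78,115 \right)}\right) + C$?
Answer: $- \frac{9818050185}{447661} \approx -21932.0$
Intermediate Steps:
$D{\left(z,a \right)} = \frac{1}{108}$
$C = \frac{498528}{447661}$ ($C = \frac{-566 + 5182}{\frac{1}{108} + 4145} = \frac{4616}{\frac{447661}{108}} = 4616 \cdot \frac{108}{447661} = \frac{498528}{447661} \approx 1.1136$)
$\left(-22011 + I{\left(78,115 \right)}\right) + C = \left(-22011 + 78\right) + \frac{498528}{447661} = -21933 + \frac{498528}{447661} = - \frac{9818050185}{447661}$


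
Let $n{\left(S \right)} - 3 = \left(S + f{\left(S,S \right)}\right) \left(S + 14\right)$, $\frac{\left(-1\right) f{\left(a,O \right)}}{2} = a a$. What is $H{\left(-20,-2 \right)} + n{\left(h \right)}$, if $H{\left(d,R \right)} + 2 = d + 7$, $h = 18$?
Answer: $-20172$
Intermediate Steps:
$f{\left(a,O \right)} = - 2 a^{2}$ ($f{\left(a,O \right)} = - 2 a a = - 2 a^{2}$)
$n{\left(S \right)} = 3 + \left(14 + S\right) \left(S - 2 S^{2}\right)$ ($n{\left(S \right)} = 3 + \left(S - 2 S^{2}\right) \left(S + 14\right) = 3 + \left(S - 2 S^{2}\right) \left(14 + S\right) = 3 + \left(14 + S\right) \left(S - 2 S^{2}\right)$)
$H{\left(d,R \right)} = 5 + d$ ($H{\left(d,R \right)} = -2 + \left(d + 7\right) = -2 + \left(7 + d\right) = 5 + d$)
$H{\left(-20,-2 \right)} + n{\left(h \right)} = \left(5 - 20\right) + \left(3 - 27 \cdot 18^{2} - 2 \cdot 18^{3} + 14 \cdot 18\right) = -15 + \left(3 - 8748 - 11664 + 252\right) = -15 - 20157 = -20172$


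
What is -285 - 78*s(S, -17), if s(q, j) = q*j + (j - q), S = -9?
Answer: -11595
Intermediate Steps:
s(q, j) = j - q + j*q (s(q, j) = j*q + (j - q) = j - q + j*q)
-285 - 78*s(S, -17) = -285 - 78*(-17 - 1*(-9) - 17*(-9)) = -285 - 78*(-17 + 9 + 153) = -285 - 78*145 = -285 - 11310 = -11595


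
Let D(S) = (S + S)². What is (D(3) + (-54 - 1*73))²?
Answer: 8281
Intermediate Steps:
D(S) = 4*S² (D(S) = (2*S)² = 4*S²)
(D(3) + (-54 - 1*73))² = (4*3² + (-54 - 1*73))² = (4*9 + (-54 - 73))² = (36 - 127)² = (-91)² = 8281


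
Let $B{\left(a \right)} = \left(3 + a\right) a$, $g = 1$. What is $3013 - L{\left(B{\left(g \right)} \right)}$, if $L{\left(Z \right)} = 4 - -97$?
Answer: $2912$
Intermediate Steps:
$B{\left(a \right)} = a \left(3 + a\right)$
$L{\left(Z \right)} = 101$ ($L{\left(Z \right)} = 4 + 97 = 101$)
$3013 - L{\left(B{\left(g \right)} \right)} = 3013 - 101 = 2912$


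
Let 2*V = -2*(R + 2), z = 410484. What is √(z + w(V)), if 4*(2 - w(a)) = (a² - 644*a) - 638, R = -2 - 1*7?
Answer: √1647041/2 ≈ 641.69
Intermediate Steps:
R = -9 (R = -2 - 7 = -9)
V = 7 (V = (-2*(-9 + 2))/2 = (-2*(-7))/2 = (½)*14 = 7)
w(a) = 323/2 + 161*a - a²/4 (w(a) = 2 - ((a² - 644*a) - 638)/4 = 2 - (-638 + a² - 644*a)/4 = 2 + (319/2 + 161*a - a²/4) = 323/2 + 161*a - a²/4)
√(z + w(V)) = √(410484 + (323/2 + 161*7 - ¼*7²)) = √(410484 + (323/2 + 1127 - ¼*49)) = √(410484 + (323/2 + 1127 - 49/4)) = √(410484 + 5105/4) = √(1647041/4) = √1647041/2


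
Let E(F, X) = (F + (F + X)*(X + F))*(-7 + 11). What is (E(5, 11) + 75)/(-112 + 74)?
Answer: -1119/38 ≈ -29.447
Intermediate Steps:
E(F, X) = 4*F + 4*(F + X)² (E(F, X) = (F + (F + X)*(F + X))*4 = (F + (F + X)²)*4 = 4*F + 4*(F + X)²)
(E(5, 11) + 75)/(-112 + 74) = ((4*5 + 4*(5 + 11)²) + 75)/(-112 + 74) = ((20 + 4*16²) + 75)/(-38) = ((20 + 4*256) + 75)*(-1/38) = ((20 + 1024) + 75)*(-1/38) = (1044 + 75)*(-1/38) = 1119*(-1/38) = -1119/38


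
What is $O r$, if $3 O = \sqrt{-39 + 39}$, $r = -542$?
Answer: $0$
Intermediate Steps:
$O = 0$ ($O = \frac{\sqrt{-39 + 39}}{3} = \frac{\sqrt{0}}{3} = \frac{1}{3} \cdot 0 = 0$)
$O r = 0 \left(-542\right) = 0$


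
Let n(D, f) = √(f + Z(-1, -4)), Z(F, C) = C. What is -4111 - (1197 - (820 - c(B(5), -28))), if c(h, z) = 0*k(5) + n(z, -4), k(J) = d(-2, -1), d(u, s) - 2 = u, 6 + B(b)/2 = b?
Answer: -4488 - 2*I*√2 ≈ -4488.0 - 2.8284*I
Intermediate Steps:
B(b) = -12 + 2*b
d(u, s) = 2 + u
k(J) = 0 (k(J) = 2 - 2 = 0)
n(D, f) = √(-4 + f) (n(D, f) = √(f - 4) = √(-4 + f))
c(h, z) = 2*I*√2 (c(h, z) = 0*0 + √(-4 - 4) = 0 + √(-8) = 0 + 2*I*√2 = 2*I*√2)
-4111 - (1197 - (820 - c(B(5), -28))) = -4111 - (1197 - (820 - 2*I*√2)) = -4111 - (1197 + (-820 + 2*I*√2)) = -4111 - (377 + 2*I*√2) = -4111 + (-377 - 2*I*√2) = -4488 - 2*I*√2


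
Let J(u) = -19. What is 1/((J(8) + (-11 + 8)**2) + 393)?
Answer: 1/383 ≈ 0.0026110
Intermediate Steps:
1/((J(8) + (-11 + 8)**2) + 393) = 1/((-19 + (-11 + 8)**2) + 393) = 1/((-19 + (-3)**2) + 393) = 1/((-19 + 9) + 393) = 1/(-10 + 393) = 1/383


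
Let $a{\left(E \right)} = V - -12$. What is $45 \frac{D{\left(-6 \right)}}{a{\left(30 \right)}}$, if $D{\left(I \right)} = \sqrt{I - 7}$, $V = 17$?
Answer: $\frac{45 i \sqrt{13}}{29} \approx 5.5948 i$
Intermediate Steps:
$D{\left(I \right)} = \sqrt{-7 + I}$
$a{\left(E \right)} = 29$ ($a{\left(E \right)} = 17 - -12 = 17 + 12 = 29$)
$45 \frac{D{\left(-6 \right)}}{a{\left(30 \right)}} = 45 \frac{\sqrt{-7 - 6}}{29} = 45 \sqrt{-13} \cdot \frac{1}{29} = 45 i \sqrt{13} \cdot \frac{1}{29} = 45 \frac{i \sqrt{13}}{29} = \frac{45 i \sqrt{13}}{29}$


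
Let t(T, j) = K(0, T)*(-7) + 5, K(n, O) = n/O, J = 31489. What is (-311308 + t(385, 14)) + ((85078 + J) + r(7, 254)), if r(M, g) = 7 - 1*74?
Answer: -194803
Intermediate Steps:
r(M, g) = -67 (r(M, g) = 7 - 74 = -67)
t(T, j) = 5 (t(T, j) = (0/T)*(-7) + 5 = 0*(-7) + 5 = 0 + 5 = 5)
(-311308 + t(385, 14)) + ((85078 + J) + r(7, 254)) = (-311308 + 5) + ((85078 + 31489) - 67) = -311303 + (116567 - 67) = -311303 + 116500 = -194803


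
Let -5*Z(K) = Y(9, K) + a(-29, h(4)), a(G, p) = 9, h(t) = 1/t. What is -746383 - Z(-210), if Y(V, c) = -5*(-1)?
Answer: -3731901/5 ≈ -7.4638e+5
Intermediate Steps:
Y(V, c) = 5
Z(K) = -14/5 (Z(K) = -(5 + 9)/5 = -⅕*14 = -14/5)
-746383 - Z(-210) = -746383 - 1*(-14/5) = -746383 + 14/5 = -3731901/5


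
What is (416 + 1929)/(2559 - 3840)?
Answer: -335/183 ≈ -1.8306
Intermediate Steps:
(416 + 1929)/(2559 - 3840) = 2345/(-1281) = 2345*(-1/1281) = -335/183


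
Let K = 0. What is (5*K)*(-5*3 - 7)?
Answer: 0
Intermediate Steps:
(5*K)*(-5*3 - 7) = (5*0)*(-5*3 - 7) = 0*(-15 - 7) = 0*(-22) = 0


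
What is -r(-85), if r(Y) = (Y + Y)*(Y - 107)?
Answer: -32640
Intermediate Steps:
r(Y) = 2*Y*(-107 + Y) (r(Y) = (2*Y)*(-107 + Y) = 2*Y*(-107 + Y))
-r(-85) = -2*(-85)*(-107 - 85) = -2*(-85)*(-192) = -1*32640 = -32640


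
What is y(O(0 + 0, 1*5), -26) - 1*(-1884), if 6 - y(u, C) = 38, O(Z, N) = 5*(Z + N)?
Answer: 1852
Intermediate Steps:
O(Z, N) = 5*N + 5*Z (O(Z, N) = 5*(N + Z) = 5*N + 5*Z)
y(u, C) = -32 (y(u, C) = 6 - 1*38 = 6 - 38 = -32)
y(O(0 + 0, 1*5), -26) - 1*(-1884) = -32 - 1*(-1884) = -32 + 1884 = 1852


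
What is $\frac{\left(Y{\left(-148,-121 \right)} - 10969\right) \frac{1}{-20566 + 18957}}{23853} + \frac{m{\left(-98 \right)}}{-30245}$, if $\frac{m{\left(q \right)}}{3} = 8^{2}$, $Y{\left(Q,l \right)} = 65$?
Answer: $- \frac{7039068104}{1160787281865} \approx -0.006064$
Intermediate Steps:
$m{\left(q \right)} = 192$ ($m{\left(q \right)} = 3 \cdot 8^{2} = 3 \cdot 64 = 192$)
$\frac{\left(Y{\left(-148,-121 \right)} - 10969\right) \frac{1}{-20566 + 18957}}{23853} + \frac{m{\left(-98 \right)}}{-30245} = \frac{\left(65 - 10969\right) \frac{1}{-20566 + 18957}}{23853} + \frac{192}{-30245} = - \frac{10904}{-1609} \cdot \frac{1}{23853} + 192 \left(- \frac{1}{30245}\right) = \left(-10904\right) \left(- \frac{1}{1609}\right) \frac{1}{23853} - \frac{192}{30245} = \frac{10904}{1609} \cdot \frac{1}{23853} - \frac{192}{30245} = \frac{10904}{38379477} - \frac{192}{30245} = - \frac{7039068104}{1160787281865}$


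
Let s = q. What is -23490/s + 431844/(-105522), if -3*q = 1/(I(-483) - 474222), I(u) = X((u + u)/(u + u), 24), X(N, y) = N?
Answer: -587728589583664/17587 ≈ -3.3418e+10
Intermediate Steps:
I(u) = 1 (I(u) = (u + u)/(u + u) = (2*u)/((2*u)) = (2*u)*(1/(2*u)) = 1)
q = 1/1422663 (q = -1/(3*(1 - 474222)) = -⅓/(-474221) = -⅓*(-1/474221) = 1/1422663 ≈ 7.0291e-7)
s = 1/1422663 ≈ 7.0291e-7
-23490/s + 431844/(-105522) = -23490/1/1422663 + 431844/(-105522) = -23490*1422663 + 431844*(-1/105522) = -33418353870 - 71974/17587 = -587728589583664/17587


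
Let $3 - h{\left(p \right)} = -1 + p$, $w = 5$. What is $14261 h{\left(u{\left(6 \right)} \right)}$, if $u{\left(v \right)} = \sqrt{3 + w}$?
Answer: $57044 - 28522 \sqrt{2} \approx 16708.0$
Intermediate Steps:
$u{\left(v \right)} = 2 \sqrt{2}$ ($u{\left(v \right)} = \sqrt{3 + 5} = \sqrt{8} = 2 \sqrt{2}$)
$h{\left(p \right)} = 4 - p$ ($h{\left(p \right)} = 3 - \left(-1 + p\right) = 4 - p$)
$14261 h{\left(u{\left(6 \right)} \right)} = 14261 \left(4 - 2 \sqrt{2}\right) = 57044 - 28522 \sqrt{2}$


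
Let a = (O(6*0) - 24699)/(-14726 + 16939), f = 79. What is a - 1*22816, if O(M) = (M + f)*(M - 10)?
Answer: -50517297/2213 ≈ -22828.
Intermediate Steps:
O(M) = (-10 + M)*(79 + M) (O(M) = (M + 79)*(M - 10) = (79 + M)*(-10 + M) = (-10 + M)*(79 + M))
a = -25489/2213 (a = ((-790 + (6*0)² + 69*(6*0)) - 24699)/(-14726 + 16939) = ((-790 + 0² + 69*0) - 24699)/2213 = ((-790 + 0 + 0) - 24699)*(1/2213) = (-790 - 24699)*(1/2213) = -25489*1/2213 = -25489/2213 ≈ -11.518)
a - 1*22816 = -25489/2213 - 1*22816 = -25489/2213 - 22816 = -50517297/2213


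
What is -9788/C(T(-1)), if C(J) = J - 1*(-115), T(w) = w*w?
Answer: -2447/29 ≈ -84.379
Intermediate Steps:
T(w) = w²
C(J) = 115 + J (C(J) = J + 115 = 115 + J)
-9788/C(T(-1)) = -9788/(115 + (-1)²) = -9788/(115 + 1) = -9788/116 = -9788*1/116 = -2447/29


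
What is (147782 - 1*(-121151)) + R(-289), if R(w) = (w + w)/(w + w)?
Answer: 268934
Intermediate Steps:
R(w) = 1 (R(w) = (2*w)/((2*w)) = (2*w)*(1/(2*w)) = 1)
(147782 - 1*(-121151)) + R(-289) = (147782 - 1*(-121151)) + 1 = (147782 + 121151) + 1 = 268933 + 1 = 268934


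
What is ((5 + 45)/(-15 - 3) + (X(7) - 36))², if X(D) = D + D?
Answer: 49729/81 ≈ 613.94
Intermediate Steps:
X(D) = 2*D
((5 + 45)/(-15 - 3) + (X(7) - 36))² = ((5 + 45)/(-15 - 3) + (2*7 - 36))² = (50/(-18) + (14 - 36))² = (50*(-1/18) - 22)² = (-25/9 - 22)² = (-223/9)² = 49729/81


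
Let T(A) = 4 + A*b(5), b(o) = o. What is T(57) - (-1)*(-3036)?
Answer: -2747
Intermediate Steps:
T(A) = 4 + 5*A (T(A) = 4 + A*5 = 4 + 5*A)
T(57) - (-1)*(-3036) = (4 + 5*57) - (-1)*(-3036) = (4 + 285) - 1*3036 = 289 - 3036 = -2747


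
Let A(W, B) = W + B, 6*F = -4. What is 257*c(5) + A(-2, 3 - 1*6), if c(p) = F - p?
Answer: -4384/3 ≈ -1461.3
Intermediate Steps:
F = -⅔ (F = (⅙)*(-4) = -⅔ ≈ -0.66667)
c(p) = -⅔ - p
A(W, B) = B + W
257*c(5) + A(-2, 3 - 1*6) = 257*(-⅔ - 1*5) + ((3 - 1*6) - 2) = 257*(-⅔ - 5) + ((3 - 6) - 2) = 257*(-17/3) + (-3 - 2) = -4369/3 - 5 = -4384/3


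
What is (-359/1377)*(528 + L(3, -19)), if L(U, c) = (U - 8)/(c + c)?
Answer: -7204771/52326 ≈ -137.69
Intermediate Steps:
L(U, c) = (-8 + U)/(2*c) (L(U, c) = (-8 + U)/((2*c)) = (-8 + U)*(1/(2*c)) = (-8 + U)/(2*c))
(-359/1377)*(528 + L(3, -19)) = (-359/1377)*(528 + (½)*(-8 + 3)/(-19)) = (-359*1/1377)*(528 + (½)*(-1/19)*(-5)) = -359*(528 + 5/38)/1377 = -359/1377*20069/38 = -7204771/52326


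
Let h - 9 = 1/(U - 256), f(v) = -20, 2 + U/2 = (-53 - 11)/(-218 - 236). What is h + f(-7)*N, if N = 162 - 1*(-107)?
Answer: -316652903/58956 ≈ -5371.0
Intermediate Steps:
U = -844/227 (U = -4 + 2*((-53 - 11)/(-218 - 236)) = -4 + 2*(-64/(-454)) = -4 + 2*(-64*(-1/454)) = -4 + 2*(32/227) = -4 + 64/227 = -844/227 ≈ -3.7181)
N = 269 (N = 162 + 107 = 269)
h = 530377/58956 (h = 9 + 1/(-844/227 - 256) = 9 + 1/(-58956/227) = 9 - 227/58956 = 530377/58956 ≈ 8.9962)
h + f(-7)*N = 530377/58956 - 20*269 = 530377/58956 - 5380 = -316652903/58956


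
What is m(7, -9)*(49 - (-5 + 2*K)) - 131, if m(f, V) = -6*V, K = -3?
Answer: 3109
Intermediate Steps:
m(7, -9)*(49 - (-5 + 2*K)) - 131 = (-6*(-9))*(49 - (-5 + 2*(-3))) - 131 = 54*(49 - (-5 - 6)) - 131 = 54*(49 - 1*(-11)) - 131 = 54*(49 + 11) - 131 = 54*60 - 131 = 3240 - 131 = 3109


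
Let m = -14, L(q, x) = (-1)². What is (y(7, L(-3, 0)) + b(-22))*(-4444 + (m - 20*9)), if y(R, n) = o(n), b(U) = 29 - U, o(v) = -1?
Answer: -231900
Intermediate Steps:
L(q, x) = 1
y(R, n) = -1
(y(7, L(-3, 0)) + b(-22))*(-4444 + (m - 20*9)) = (-1 + (29 - 1*(-22)))*(-4444 + (-14 - 20*9)) = (-1 + (29 + 22))*(-4444 + (-14 - 180)) = (-1 + 51)*(-4444 - 194) = 50*(-4638) = -231900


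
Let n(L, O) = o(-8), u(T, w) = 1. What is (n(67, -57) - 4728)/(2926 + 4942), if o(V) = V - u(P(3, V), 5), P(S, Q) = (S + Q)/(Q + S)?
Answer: -4737/7868 ≈ -0.60206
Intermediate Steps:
P(S, Q) = 1 (P(S, Q) = (Q + S)/(Q + S) = 1)
o(V) = -1 + V (o(V) = V - 1*1 = V - 1 = -1 + V)
n(L, O) = -9 (n(L, O) = -1 - 8 = -9)
(n(67, -57) - 4728)/(2926 + 4942) = (-9 - 4728)/(2926 + 4942) = -4737/7868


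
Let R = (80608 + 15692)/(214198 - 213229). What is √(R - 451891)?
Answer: I*√47134967839/323 ≈ 672.15*I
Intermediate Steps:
R = 32100/323 (R = 96300/969 = 96300*(1/969) = 32100/323 ≈ 99.381)
√(R - 451891) = √(32100/323 - 451891) = √(-145928693/323) = I*√47134967839/323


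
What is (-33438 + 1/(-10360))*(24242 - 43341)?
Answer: 6616231289419/10360 ≈ 6.3863e+8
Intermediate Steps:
(-33438 + 1/(-10360))*(24242 - 43341) = (-33438 - 1/10360)*(-19099) = -346417681/10360*(-19099) = 6616231289419/10360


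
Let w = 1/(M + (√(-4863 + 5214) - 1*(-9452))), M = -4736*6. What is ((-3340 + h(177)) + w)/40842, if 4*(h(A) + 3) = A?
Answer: -4745356785131/58752514958760 - √39/4896042913230 ≈ -0.080769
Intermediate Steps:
M = -28416
h(A) = -3 + A/4
w = 1/(-18964 + 3*√39) (w = 1/(-28416 + (√(-4863 + 5214) - 1*(-9452))) = 1/(-28416 + (√351 + 9452)) = 1/(-28416 + (3*√39 + 9452)) = 1/(-28416 + (9452 + 3*√39)) = 1/(-18964 + 3*√39) ≈ -5.2784e-5)
((-3340 + h(177)) + w)/40842 = ((-3340 + (-3 + (¼)*177)) + (-18964/359632945 - 3*√39/359632945))/40842 = ((-3340 + (-3 + 177/4)) + (-18964/359632945 - 3*√39/359632945))*(1/40842) = ((-3340 + 165/4) + (-18964/359632945 - 3*√39/359632945))*(1/40842) = (-13195/4 + (-18964/359632945 - 3*√39/359632945))*(1/40842) = (-4745356785131/1438531780 - 3*√39/359632945)*(1/40842) = -4745356785131/58752514958760 - √39/4896042913230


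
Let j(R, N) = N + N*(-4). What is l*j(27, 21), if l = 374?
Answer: -23562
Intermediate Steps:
j(R, N) = -3*N (j(R, N) = N - 4*N = -3*N)
l*j(27, 21) = 374*(-3*21) = 374*(-63) = -23562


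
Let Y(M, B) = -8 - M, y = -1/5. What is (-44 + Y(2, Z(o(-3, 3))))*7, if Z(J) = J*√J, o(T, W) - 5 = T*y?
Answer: -378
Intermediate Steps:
y = -⅕ (y = -1*⅕ = -⅕ ≈ -0.20000)
o(T, W) = 5 - T/5 (o(T, W) = 5 + T*(-⅕) = 5 - T/5)
Z(J) = J^(3/2)
(-44 + Y(2, Z(o(-3, 3))))*7 = (-44 + (-8 - 1*2))*7 = (-44 + (-8 - 2))*7 = (-44 - 10)*7 = -54*7 = -378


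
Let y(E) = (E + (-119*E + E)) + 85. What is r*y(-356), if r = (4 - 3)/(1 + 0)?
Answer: 41737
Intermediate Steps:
y(E) = 85 - 117*E (y(E) = (E - 118*E) + 85 = -117*E + 85 = 85 - 117*E)
r = 1 (r = 1/1 = 1*1 = 1)
r*y(-356) = 1*(85 - 117*(-356)) = 1*(85 + 41652) = 1*41737 = 41737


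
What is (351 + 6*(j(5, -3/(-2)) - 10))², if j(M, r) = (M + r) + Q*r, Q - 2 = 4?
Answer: 147456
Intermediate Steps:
Q = 6 (Q = 2 + 4 = 6)
j(M, r) = M + 7*r (j(M, r) = (M + r) + 6*r = M + 7*r)
(351 + 6*(j(5, -3/(-2)) - 10))² = (351 + 6*((5 + 7*(-3/(-2))) - 10))² = (351 + 6*((5 + 7*(-3*(-½))) - 10))² = (351 + 6*((5 + 7*(3/2)) - 10))² = (351 + 6*((5 + 21/2) - 10))² = (351 + 6*(31/2 - 10))² = (351 + 6*(11/2))² = (351 + 33)² = 384² = 147456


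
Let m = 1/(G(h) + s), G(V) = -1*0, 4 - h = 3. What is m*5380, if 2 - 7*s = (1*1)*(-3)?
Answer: 7532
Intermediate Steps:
h = 1 (h = 4 - 1*3 = 4 - 3 = 1)
G(V) = 0
s = 5/7 (s = 2/7 - 1*1*(-3)/7 = 2/7 - (-3)/7 = 2/7 - 1/7*(-3) = 2/7 + 3/7 = 5/7 ≈ 0.71429)
m = 7/5 (m = 1/(0 + 5/7) = 1/(5/7) = 7/5 ≈ 1.4000)
m*5380 = (7/5)*5380 = 7532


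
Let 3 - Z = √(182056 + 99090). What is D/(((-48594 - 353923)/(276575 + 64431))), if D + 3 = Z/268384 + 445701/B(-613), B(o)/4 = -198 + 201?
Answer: -1699479493590349/54014561264 + 170503*√281146/54014561264 ≈ -31463.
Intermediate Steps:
B(o) = 12 (B(o) = 4*(-198 + 201) = 4*3 = 12)
Z = 3 - √281146 (Z = 3 - √(182056 + 99090) = 3 - √281146 ≈ -527.23)
D = 9967446283/268384 - √281146/268384 (D = -3 + ((3 - √281146)/268384 + 445701/12) = -3 + ((3 - √281146)*(1/268384) + 445701*(1/12)) = -3 + ((3/268384 - √281146/268384) + 148567/4) = -3 + (9968251435/268384 - √281146/268384) = 9967446283/268384 - √281146/268384 ≈ 37139.)
D/(((-48594 - 353923)/(276575 + 64431))) = (9967446283/268384 - √281146/268384)/(((-48594 - 353923)/(276575 + 64431))) = (9967446283/268384 - √281146/268384)/((-402517/341006)) = (9967446283/268384 - √281146/268384)/((-402517*1/341006)) = (9967446283/268384 - √281146/268384)/(-402517/341006) = (9967446283/268384 - √281146/268384)*(-341006/402517) = -1699479493590349/54014561264 + 170503*√281146/54014561264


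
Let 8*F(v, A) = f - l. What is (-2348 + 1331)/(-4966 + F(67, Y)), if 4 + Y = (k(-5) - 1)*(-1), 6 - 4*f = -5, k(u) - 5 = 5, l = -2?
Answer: 32544/158893 ≈ 0.20482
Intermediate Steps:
k(u) = 10 (k(u) = 5 + 5 = 10)
f = 11/4 (f = 3/2 - ¼*(-5) = 3/2 + 5/4 = 11/4 ≈ 2.7500)
Y = -13 (Y = -4 + (10 - 1)*(-1) = -4 + 9*(-1) = -4 - 9 = -13)
F(v, A) = 19/32 (F(v, A) = (11/4 - 1*(-2))/8 = (11/4 + 2)/8 = (⅛)*(19/4) = 19/32)
(-2348 + 1331)/(-4966 + F(67, Y)) = (-2348 + 1331)/(-4966 + 19/32) = -1017/(-158893/32) = -1017*(-32/158893) = 32544/158893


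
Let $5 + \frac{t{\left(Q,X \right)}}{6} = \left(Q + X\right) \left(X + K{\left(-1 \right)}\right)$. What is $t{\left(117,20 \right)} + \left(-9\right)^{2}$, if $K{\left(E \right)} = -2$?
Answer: $14847$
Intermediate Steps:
$t{\left(Q,X \right)} = -30 + 6 \left(-2 + X\right) \left(Q + X\right)$ ($t{\left(Q,X \right)} = -30 + 6 \left(Q + X\right) \left(X - 2\right) = -30 + 6 \left(Q + X\right) \left(-2 + X\right) = -30 + 6 \left(-2 + X\right) \left(Q + X\right)$)
$t{\left(117,20 \right)} + \left(-9\right)^{2} = \left(-30 - 1404 - 240 + 6 \cdot 20^{2} + 6 \cdot 117 \cdot 20\right) + \left(-9\right)^{2} = \left(-30 - 1404 - 240 + 6 \cdot 400 + 14040\right) + 81 = \left(-30 - 1404 - 240 + 2400 + 14040\right) + 81 = 14766 + 81 = 14847$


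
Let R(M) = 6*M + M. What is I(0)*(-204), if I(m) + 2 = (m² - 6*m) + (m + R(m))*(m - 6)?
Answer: 408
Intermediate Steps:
R(M) = 7*M
I(m) = -2 + m² - 6*m + 8*m*(-6 + m) (I(m) = -2 + ((m² - 6*m) + (m + 7*m)*(m - 6)) = -2 + ((m² - 6*m) + (8*m)*(-6 + m)) = -2 + ((m² - 6*m) + 8*m*(-6 + m)) = -2 + (m² - 6*m + 8*m*(-6 + m)) = -2 + m² - 6*m + 8*m*(-6 + m))
I(0)*(-204) = (-2 - 54*0 + 9*0²)*(-204) = (-2 + 0 + 9*0)*(-204) = (-2 + 0 + 0)*(-204) = -2*(-204) = 408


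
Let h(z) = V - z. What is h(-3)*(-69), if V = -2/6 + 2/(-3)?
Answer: -138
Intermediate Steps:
V = -1 (V = -2*⅙ + 2*(-⅓) = -⅓ - ⅔ = -1)
h(z) = -1 - z
h(-3)*(-69) = (-1 - 1*(-3))*(-69) = (-1 + 3)*(-69) = 2*(-69) = -138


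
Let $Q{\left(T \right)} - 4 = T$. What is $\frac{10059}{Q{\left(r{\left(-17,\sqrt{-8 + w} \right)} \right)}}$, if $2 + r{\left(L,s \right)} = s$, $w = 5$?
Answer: $2874 - 1437 i \sqrt{3} \approx 2874.0 - 2489.0 i$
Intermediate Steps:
$r{\left(L,s \right)} = -2 + s$
$Q{\left(T \right)} = 4 + T$
$\frac{10059}{Q{\left(r{\left(-17,\sqrt{-8 + w} \right)} \right)}} = \frac{10059}{4 - \left(2 - \sqrt{-8 + 5}\right)} = \frac{10059}{4 - \left(2 - \sqrt{-3}\right)} = \frac{10059}{4 - \left(2 - i \sqrt{3}\right)} = \frac{10059}{2 + i \sqrt{3}}$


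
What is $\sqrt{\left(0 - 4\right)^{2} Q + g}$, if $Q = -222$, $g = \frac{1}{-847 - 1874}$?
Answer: $\frac{i \sqrt{26298445953}}{2721} \approx 59.599 i$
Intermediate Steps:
$g = - \frac{1}{2721}$ ($g = \frac{1}{-2721} = - \frac{1}{2721} \approx -0.00036751$)
$\sqrt{\left(0 - 4\right)^{2} Q + g} = \sqrt{\left(0 - 4\right)^{2} \left(-222\right) - \frac{1}{2721}} = \sqrt{\left(-4\right)^{2} \left(-222\right) - \frac{1}{2721}} = \sqrt{16 \left(-222\right) - \frac{1}{2721}} = \sqrt{-3552 - \frac{1}{2721}} = \sqrt{- \frac{9664993}{2721}} = \frac{i \sqrt{26298445953}}{2721}$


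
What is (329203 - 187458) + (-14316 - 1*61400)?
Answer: 66029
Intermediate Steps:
(329203 - 187458) + (-14316 - 1*61400) = 141745 + (-14316 - 61400) = 141745 - 75716 = 66029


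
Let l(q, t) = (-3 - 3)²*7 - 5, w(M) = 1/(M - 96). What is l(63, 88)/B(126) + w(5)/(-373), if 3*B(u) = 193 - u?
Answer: 25151830/2274181 ≈ 11.060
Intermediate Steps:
B(u) = 193/3 - u/3 (B(u) = (193 - u)/3 = 193/3 - u/3)
w(M) = 1/(-96 + M)
l(q, t) = 247 (l(q, t) = (-6)²*7 - 5 = 36*7 - 5 = 252 - 5 = 247)
l(63, 88)/B(126) + w(5)/(-373) = 247/(193/3 - ⅓*126) + 1/((-96 + 5)*(-373)) = 247/(193/3 - 42) - 1/373/(-91) = 247/(67/3) - 1/91*(-1/373) = 247*(3/67) + 1/33943 = 741/67 + 1/33943 = 25151830/2274181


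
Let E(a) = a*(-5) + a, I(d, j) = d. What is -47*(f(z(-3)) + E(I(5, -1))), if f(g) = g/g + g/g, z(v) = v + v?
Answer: 846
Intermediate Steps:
z(v) = 2*v
E(a) = -4*a (E(a) = -5*a + a = -4*a)
f(g) = 2 (f(g) = 1 + 1 = 2)
-47*(f(z(-3)) + E(I(5, -1))) = -47*(2 - 4*5) = -47*(2 - 20) = -47*(-18) = 846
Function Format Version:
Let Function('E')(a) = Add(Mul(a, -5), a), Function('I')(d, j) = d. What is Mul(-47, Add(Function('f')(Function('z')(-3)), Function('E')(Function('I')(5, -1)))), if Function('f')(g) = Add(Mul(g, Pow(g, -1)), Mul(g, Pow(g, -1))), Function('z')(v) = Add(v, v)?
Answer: 846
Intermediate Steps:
Function('z')(v) = Mul(2, v)
Function('E')(a) = Mul(-4, a) (Function('E')(a) = Add(Mul(-5, a), a) = Mul(-4, a))
Function('f')(g) = 2 (Function('f')(g) = Add(1, 1) = 2)
Mul(-47, Add(Function('f')(Function('z')(-3)), Function('E')(Function('I')(5, -1)))) = Mul(-47, Add(2, Mul(-4, 5))) = Mul(-47, Add(2, -20)) = Mul(-47, -18) = 846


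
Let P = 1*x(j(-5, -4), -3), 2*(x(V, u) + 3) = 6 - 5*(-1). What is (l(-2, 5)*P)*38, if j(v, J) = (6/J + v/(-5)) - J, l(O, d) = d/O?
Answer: -475/2 ≈ -237.50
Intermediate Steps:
j(v, J) = -J + 6/J - v/5 (j(v, J) = (6/J + v*(-⅕)) - J = (6/J - v/5) - J = -J + 6/J - v/5)
x(V, u) = 5/2 (x(V, u) = -3 + (6 - 5*(-1))/2 = -3 + (6 + 5)/2 = -3 + (½)*11 = -3 + 11/2 = 5/2)
P = 5/2 (P = 1*(5/2) = 5/2 ≈ 2.5000)
(l(-2, 5)*P)*38 = ((5/(-2))*(5/2))*38 = ((5*(-½))*(5/2))*38 = -5/2*5/2*38 = -25/4*38 = -475/2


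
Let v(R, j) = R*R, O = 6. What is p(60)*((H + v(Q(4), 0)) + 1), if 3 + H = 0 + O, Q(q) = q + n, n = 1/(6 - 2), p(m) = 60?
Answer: 5295/4 ≈ 1323.8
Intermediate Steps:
n = ¼ (n = 1/4 = ¼ ≈ 0.25000)
Q(q) = ¼ + q (Q(q) = q + ¼ = ¼ + q)
v(R, j) = R²
H = 3 (H = -3 + (0 + 6) = -3 + 6 = 3)
p(60)*((H + v(Q(4), 0)) + 1) = 60*((3 + (¼ + 4)²) + 1) = 60*((3 + (17/4)²) + 1) = 60*((3 + 289/16) + 1) = 60*(337/16 + 1) = 60*(353/16) = 5295/4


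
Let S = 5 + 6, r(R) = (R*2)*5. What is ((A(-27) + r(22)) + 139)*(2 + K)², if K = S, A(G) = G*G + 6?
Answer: 184886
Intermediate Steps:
r(R) = 10*R (r(R) = (2*R)*5 = 10*R)
A(G) = 6 + G² (A(G) = G² + 6 = 6 + G²)
S = 11
K = 11
((A(-27) + r(22)) + 139)*(2 + K)² = (((6 + (-27)²) + 10*22) + 139)*(2 + 11)² = (((6 + 729) + 220) + 139)*13² = ((735 + 220) + 139)*169 = (955 + 139)*169 = 1094*169 = 184886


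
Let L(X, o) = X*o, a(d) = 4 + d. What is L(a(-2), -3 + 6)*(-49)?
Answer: -294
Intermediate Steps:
L(a(-2), -3 + 6)*(-49) = ((4 - 2)*(-3 + 6))*(-49) = (2*3)*(-49) = 6*(-49) = -294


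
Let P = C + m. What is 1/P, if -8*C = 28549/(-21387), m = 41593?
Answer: 171096/7116424477 ≈ 2.4042e-5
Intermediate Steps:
C = 28549/171096 (C = -28549/(8*(-21387)) = -28549*(-1)/(8*21387) = -1/8*(-28549/21387) = 28549/171096 ≈ 0.16686)
P = 7116424477/171096 (P = 28549/171096 + 41593 = 7116424477/171096 ≈ 41593.)
1/P = 1/(7116424477/171096) = 171096/7116424477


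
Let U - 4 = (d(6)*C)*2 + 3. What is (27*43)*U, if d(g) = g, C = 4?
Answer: 63855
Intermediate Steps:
U = 55 (U = 4 + ((6*4)*2 + 3) = 4 + (24*2 + 3) = 4 + (48 + 3) = 4 + 51 = 55)
(27*43)*U = (27*43)*55 = 1161*55 = 63855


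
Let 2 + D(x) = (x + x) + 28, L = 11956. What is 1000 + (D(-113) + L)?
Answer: 12756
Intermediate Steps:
D(x) = 26 + 2*x (D(x) = -2 + ((x + x) + 28) = -2 + (2*x + 28) = -2 + (28 + 2*x) = 26 + 2*x)
1000 + (D(-113) + L) = 1000 + ((26 + 2*(-113)) + 11956) = 1000 + ((26 - 226) + 11956) = 1000 + (-200 + 11956) = 1000 + 11756 = 12756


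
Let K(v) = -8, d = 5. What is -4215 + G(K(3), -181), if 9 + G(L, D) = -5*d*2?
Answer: -4274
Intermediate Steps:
G(L, D) = -59 (G(L, D) = -9 - 5*5*2 = -9 - 25*2 = -9 - 50 = -59)
-4215 + G(K(3), -181) = -4215 - 59 = -4274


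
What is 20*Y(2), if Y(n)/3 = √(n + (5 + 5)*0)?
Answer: 60*√2 ≈ 84.853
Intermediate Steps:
Y(n) = 3*√n (Y(n) = 3*√(n + (5 + 5)*0) = 3*√(n + 10*0) = 3*√(n + 0) = 3*√n)
20*Y(2) = 20*(3*√2) = 60*√2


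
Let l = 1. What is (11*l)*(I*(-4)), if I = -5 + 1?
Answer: 176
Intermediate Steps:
I = -4
(11*l)*(I*(-4)) = (11*1)*(-4*(-4)) = 11*16 = 176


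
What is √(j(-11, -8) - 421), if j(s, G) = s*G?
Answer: 3*I*√37 ≈ 18.248*I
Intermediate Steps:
j(s, G) = G*s
√(j(-11, -8) - 421) = √(-8*(-11) - 421) = √(88 - 421) = √(-333) = 3*I*√37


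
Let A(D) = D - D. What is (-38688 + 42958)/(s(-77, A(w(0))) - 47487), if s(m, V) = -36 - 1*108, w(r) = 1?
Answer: -4270/47631 ≈ -0.089648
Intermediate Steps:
A(D) = 0
s(m, V) = -144 (s(m, V) = -36 - 108 = -144)
(-38688 + 42958)/(s(-77, A(w(0))) - 47487) = (-38688 + 42958)/(-144 - 47487) = 4270/(-47631) = 4270*(-1/47631) = -4270/47631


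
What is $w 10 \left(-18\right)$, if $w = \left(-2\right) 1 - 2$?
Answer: $720$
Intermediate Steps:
$w = -4$ ($w = -2 - 2 = -4$)
$w 10 \left(-18\right) = \left(-4\right) 10 \left(-18\right) = \left(-40\right) \left(-18\right) = 720$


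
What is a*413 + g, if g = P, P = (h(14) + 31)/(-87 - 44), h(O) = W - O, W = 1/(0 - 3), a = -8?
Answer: -1298522/393 ≈ -3304.1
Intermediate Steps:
W = -1/3 (W = 1/(-3) = -1/3 ≈ -0.33333)
h(O) = -1/3 - O
P = -50/393 (P = ((-1/3 - 1*14) + 31)/(-87 - 44) = ((-1/3 - 14) + 31)/(-131) = (-43/3 + 31)*(-1/131) = (50/3)*(-1/131) = -50/393 ≈ -0.12723)
g = -50/393 ≈ -0.12723
a*413 + g = -8*413 - 50/393 = -3304 - 50/393 = -1298522/393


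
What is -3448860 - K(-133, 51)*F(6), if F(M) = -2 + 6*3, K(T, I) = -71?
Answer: -3447724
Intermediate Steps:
F(M) = 16 (F(M) = -2 + 18 = 16)
-3448860 - K(-133, 51)*F(6) = -3448860 - (-71)*16 = -3448860 - 1*(-1136) = -3448860 + 1136 = -3447724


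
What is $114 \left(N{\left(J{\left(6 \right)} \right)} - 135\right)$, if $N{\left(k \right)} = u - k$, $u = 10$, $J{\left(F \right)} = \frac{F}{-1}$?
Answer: $-13566$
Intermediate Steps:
$J{\left(F \right)} = - F$ ($J{\left(F \right)} = F \left(-1\right) = - F$)
$N{\left(k \right)} = 10 - k$
$114 \left(N{\left(J{\left(6 \right)} \right)} - 135\right) = 114 \left(\left(10 - \left(-1\right) 6\right) - 135\right) = 114 \left(\left(10 - -6\right) - 135\right) = 114 \left(\left(10 + 6\right) - 135\right) = 114 \left(16 - 135\right) = 114 \left(-119\right) = -13566$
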